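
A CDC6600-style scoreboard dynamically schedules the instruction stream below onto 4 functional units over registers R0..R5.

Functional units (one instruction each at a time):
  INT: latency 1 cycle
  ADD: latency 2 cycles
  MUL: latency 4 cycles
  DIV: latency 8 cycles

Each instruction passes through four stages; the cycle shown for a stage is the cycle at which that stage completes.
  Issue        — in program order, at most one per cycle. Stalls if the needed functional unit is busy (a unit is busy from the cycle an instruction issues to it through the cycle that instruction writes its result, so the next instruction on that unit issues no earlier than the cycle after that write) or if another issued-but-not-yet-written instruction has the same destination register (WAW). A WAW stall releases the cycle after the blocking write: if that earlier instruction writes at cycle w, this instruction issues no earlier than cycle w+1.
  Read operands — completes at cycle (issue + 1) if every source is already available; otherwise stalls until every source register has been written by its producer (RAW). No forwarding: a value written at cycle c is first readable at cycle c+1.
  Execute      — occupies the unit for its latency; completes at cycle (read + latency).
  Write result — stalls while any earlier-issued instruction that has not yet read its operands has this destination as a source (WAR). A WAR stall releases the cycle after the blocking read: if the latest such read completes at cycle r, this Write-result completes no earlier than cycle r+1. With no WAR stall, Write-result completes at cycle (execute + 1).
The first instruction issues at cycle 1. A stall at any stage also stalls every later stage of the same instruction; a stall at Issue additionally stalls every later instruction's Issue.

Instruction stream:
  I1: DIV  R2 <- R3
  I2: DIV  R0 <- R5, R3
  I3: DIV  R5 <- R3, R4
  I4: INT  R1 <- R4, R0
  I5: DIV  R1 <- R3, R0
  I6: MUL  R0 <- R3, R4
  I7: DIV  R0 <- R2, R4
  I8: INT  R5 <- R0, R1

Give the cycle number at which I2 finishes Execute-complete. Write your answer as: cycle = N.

cycle = 21

  I1 | 1 | 2 | 10 | 11
  I2 | 12 | 13 | 21 | 22   struct: DIV busy until I1 writes@11
  I3 | 23 | 24 | 32 | 33   struct: DIV busy until I2 writes@22
  I4 | 24 | 25 | 26 | 27
  I5 | 34 | 35 | 43 | 44   struct: DIV busy until I3 writes@33
  I6 | 35 | 36 | 40 | 41
  I7 | 45 | 46 | 54 | 55   struct: DIV busy until I5 writes@44
  I8 | 46 | 56 | 57 | 58   RAW R0: wait I7 write@55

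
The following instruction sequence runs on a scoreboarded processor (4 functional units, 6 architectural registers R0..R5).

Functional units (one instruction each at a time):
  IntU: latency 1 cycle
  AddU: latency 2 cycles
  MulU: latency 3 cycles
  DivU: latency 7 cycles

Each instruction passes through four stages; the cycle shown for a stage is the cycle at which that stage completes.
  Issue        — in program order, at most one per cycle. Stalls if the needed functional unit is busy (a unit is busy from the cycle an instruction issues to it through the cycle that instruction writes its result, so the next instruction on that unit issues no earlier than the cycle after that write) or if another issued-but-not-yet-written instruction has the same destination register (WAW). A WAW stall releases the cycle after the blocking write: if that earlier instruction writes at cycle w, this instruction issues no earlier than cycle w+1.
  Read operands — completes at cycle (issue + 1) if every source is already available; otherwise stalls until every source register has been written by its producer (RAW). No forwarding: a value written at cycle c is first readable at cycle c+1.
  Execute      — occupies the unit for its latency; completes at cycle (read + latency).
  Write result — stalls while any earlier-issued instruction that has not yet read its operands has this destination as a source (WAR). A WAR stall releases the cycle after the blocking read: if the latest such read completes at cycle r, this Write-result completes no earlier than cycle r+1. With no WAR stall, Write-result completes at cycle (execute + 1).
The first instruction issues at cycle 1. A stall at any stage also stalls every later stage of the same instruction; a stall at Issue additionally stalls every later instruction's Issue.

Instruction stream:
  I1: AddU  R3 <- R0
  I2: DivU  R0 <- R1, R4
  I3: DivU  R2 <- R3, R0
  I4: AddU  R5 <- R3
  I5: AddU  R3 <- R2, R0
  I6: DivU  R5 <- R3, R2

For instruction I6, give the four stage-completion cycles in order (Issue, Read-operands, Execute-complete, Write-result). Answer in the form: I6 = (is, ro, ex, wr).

c1: I1 issues→AddU
c2: I1 reads; I2 issues→DivU
c3: I2 reads
c4: I1 exec-done
c5: I1 writes R3
c10: I2 exec-done
c11: I2 writes R0
c12: I3 issues→DivU
c13: I3 reads; I4 issues→AddU
c14: I4 reads
c16: I4 exec-done
c17: I4 writes R5
c18: I5 issues→AddU
c20: I3 exec-done
c21: I3 writes R2
c22: I5 reads; I6 issues→DivU
c24: I5 exec-done
c25: I5 writes R3
c26: I6 reads
c33: I6 exec-done
c34: I6 writes R5

I6 = (22, 26, 33, 34)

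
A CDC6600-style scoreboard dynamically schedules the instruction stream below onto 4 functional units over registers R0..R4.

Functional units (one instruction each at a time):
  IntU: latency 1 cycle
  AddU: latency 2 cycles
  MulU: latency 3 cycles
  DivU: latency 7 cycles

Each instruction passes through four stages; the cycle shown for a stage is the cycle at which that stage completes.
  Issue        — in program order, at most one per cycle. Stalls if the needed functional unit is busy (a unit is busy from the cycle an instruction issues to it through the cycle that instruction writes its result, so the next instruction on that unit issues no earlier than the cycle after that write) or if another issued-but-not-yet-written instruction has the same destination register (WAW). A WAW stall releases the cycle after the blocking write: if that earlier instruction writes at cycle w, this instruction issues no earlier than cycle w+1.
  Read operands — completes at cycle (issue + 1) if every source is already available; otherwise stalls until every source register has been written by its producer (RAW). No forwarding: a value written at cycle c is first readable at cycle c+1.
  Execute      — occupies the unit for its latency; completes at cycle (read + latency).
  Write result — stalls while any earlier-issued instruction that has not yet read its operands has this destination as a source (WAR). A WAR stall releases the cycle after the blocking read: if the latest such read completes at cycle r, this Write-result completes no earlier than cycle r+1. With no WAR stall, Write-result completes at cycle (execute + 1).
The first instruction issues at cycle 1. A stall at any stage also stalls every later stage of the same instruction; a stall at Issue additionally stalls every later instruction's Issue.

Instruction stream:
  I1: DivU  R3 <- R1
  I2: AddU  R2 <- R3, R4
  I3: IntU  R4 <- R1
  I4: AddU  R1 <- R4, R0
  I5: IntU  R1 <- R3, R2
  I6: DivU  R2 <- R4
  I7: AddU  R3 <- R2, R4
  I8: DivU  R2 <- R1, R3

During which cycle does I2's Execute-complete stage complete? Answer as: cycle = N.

c1: issue I1 (DivU)
c2: I1 read-ops · issue I2 (AddU)
c3: issue I3 (IntU)
c4: I3 read-ops
c5: I3 finished on IntU
c9: I1 finished on DivU
c10: I1→R3
c11: I2 read-ops
c12: I3→R4
c13: I2 finished on AddU
c14: I2→R2
c15: issue I4 (AddU)
c16: I4 read-ops
c18: I4 finished on AddU
c19: I4→R1
c20: issue I5 (IntU)
c21: I5 read-ops · issue I6 (DivU)
c22: I5 finished on IntU · I6 read-ops · issue I7 (AddU)
c23: I5→R1
c29: I6 finished on DivU
c30: I6→R2
c31: I7 read-ops · issue I8 (DivU)
c33: I7 finished on AddU
c34: I7→R3
c35: I8 read-ops
c42: I8 finished on DivU
c43: I8→R2

cycle = 13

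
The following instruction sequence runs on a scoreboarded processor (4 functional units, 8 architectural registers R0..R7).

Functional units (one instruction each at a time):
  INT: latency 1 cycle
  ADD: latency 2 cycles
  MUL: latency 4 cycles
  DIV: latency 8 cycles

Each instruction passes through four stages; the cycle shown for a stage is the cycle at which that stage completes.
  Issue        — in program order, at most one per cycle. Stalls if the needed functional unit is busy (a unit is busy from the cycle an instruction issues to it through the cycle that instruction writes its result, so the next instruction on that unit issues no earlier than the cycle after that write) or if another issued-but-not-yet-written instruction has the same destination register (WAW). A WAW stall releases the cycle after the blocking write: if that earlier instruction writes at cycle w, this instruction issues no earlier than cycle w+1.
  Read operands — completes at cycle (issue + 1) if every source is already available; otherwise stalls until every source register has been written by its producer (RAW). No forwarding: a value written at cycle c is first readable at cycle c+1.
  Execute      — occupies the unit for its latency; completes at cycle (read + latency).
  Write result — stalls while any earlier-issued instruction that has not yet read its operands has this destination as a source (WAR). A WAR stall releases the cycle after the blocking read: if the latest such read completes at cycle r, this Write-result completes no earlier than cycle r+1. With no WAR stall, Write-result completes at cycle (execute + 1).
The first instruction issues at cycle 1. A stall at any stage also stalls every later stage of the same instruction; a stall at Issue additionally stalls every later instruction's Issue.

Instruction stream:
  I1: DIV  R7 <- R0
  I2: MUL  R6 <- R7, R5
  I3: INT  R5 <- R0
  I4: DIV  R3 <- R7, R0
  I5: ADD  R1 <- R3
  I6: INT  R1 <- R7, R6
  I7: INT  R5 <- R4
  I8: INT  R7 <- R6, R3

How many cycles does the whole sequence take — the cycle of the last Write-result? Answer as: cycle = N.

cycle = 38

cycle 1: I1 dispatched to DIV
cycle 2: I1 operands ready; I2 dispatched to MUL
cycle 3: I3 dispatched to INT
cycle 4: I3 operands ready
cycle 5: I3 complete
cycle 10: I1 complete
cycle 11: R7←I1
cycle 12: I2 operands ready; I4 dispatched to DIV
cycle 13: R5←I3; I4 operands ready; I5 dispatched to ADD
cycle 16: I2 complete
cycle 17: R6←I2
cycle 21: I4 complete
cycle 22: R3←I4
cycle 23: I5 operands ready
cycle 25: I5 complete
cycle 26: R1←I5
cycle 27: I6 dispatched to INT
cycle 28: I6 operands ready
cycle 29: I6 complete
cycle 30: R1←I6
cycle 31: I7 dispatched to INT
cycle 32: I7 operands ready
cycle 33: I7 complete
cycle 34: R5←I7
cycle 35: I8 dispatched to INT
cycle 36: I8 operands ready
cycle 37: I8 complete
cycle 38: R7←I8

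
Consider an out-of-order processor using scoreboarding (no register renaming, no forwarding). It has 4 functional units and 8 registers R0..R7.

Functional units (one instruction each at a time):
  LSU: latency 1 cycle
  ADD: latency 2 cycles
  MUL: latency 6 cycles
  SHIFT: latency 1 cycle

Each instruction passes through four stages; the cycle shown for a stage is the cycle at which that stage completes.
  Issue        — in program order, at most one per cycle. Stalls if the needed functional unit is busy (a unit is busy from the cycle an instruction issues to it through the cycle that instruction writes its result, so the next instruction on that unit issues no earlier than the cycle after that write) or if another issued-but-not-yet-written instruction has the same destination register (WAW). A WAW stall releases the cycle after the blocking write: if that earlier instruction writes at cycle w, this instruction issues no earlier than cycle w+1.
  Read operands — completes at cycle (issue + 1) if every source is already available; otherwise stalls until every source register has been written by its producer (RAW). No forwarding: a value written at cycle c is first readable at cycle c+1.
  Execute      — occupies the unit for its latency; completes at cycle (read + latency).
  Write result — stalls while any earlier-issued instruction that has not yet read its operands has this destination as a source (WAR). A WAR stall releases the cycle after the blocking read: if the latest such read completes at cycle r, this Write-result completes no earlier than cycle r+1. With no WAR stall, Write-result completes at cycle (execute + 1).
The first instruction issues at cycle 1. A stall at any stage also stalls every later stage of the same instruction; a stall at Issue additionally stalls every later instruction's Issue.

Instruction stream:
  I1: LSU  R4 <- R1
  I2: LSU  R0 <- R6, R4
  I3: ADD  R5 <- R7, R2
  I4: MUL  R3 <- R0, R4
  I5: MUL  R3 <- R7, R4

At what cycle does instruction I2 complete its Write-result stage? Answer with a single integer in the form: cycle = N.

[I1] 1/2/3/4
[I2] 5/6/7/8  (struct: LSU busy until I1 writes@4)
[I3] 6/7/9/10
[I4] 7/9/15/16  (RAW R0: wait I2 write@8)
[I5] 17/18/24/25  (struct: MUL busy until I4 writes@16)

cycle = 8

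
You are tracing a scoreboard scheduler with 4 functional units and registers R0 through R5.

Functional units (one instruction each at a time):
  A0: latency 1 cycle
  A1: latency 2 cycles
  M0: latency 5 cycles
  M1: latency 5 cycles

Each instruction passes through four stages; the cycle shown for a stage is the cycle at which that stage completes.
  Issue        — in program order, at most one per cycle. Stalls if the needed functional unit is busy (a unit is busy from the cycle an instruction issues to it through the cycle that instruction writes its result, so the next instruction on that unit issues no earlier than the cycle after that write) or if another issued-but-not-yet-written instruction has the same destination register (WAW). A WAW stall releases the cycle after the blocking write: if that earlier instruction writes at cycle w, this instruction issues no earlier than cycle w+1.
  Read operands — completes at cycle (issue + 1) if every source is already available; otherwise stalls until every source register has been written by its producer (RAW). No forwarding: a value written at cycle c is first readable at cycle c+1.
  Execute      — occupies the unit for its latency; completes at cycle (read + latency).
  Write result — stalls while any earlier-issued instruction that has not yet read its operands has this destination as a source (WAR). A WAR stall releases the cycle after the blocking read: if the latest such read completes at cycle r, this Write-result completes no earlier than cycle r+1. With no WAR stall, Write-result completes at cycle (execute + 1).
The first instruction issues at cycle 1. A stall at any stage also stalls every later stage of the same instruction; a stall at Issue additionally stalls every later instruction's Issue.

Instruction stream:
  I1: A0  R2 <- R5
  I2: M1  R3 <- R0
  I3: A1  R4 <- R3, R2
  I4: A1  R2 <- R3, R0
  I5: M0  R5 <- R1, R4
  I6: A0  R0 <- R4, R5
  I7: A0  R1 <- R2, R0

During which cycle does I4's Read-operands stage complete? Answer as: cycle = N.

cycle = 15

I1  is:1  ro:2  ex:3  wr:4
I2  is:2  ro:3  ex:8  wr:9
I3  is:3  ro:10  ex:12  wr:13  — RAW R3: wait I2 write@9
I4  is:14  ro:15  ex:17  wr:18  — struct: A1 busy until I3 writes@13
I5  is:15  ro:16  ex:21  wr:22
I6  is:16  ro:23  ex:24  wr:25  — RAW R5: wait I5 write@22
I7  is:26  ro:27  ex:28  wr:29  — struct: A0 busy until I6 writes@25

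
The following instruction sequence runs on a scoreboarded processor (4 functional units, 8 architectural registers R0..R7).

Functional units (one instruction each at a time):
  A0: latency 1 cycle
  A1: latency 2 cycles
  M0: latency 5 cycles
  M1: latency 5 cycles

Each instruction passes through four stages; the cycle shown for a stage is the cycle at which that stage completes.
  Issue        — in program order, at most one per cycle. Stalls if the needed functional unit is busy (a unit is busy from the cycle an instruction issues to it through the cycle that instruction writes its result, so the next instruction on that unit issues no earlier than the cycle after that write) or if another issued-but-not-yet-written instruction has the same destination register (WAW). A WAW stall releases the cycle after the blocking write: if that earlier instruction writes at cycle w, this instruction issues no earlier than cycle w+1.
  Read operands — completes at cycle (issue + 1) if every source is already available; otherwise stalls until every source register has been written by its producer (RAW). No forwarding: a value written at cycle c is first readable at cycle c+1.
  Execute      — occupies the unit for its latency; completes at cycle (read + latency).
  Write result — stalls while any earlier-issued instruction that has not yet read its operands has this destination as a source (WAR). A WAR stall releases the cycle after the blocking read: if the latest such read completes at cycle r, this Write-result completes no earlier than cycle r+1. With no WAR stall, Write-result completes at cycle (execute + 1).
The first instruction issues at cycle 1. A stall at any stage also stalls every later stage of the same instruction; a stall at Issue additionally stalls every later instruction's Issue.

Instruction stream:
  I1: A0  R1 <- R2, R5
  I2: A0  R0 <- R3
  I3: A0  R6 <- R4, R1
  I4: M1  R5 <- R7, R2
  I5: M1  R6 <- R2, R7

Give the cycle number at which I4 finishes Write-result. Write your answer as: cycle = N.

cycle 1: I1→A0
cycle 2: I1 RO
cycle 3: I1 EX
cycle 4: I1 WR R1
cycle 5: I2→A0
cycle 6: I2 RO
cycle 7: I2 EX
cycle 8: I2 WR R0
cycle 9: I3→A0
cycle 10: I3 RO | I4→M1
cycle 11: I3 EX | I4 RO
cycle 12: I3 WR R6
cycle 16: I4 EX
cycle 17: I4 WR R5
cycle 18: I5→M1
cycle 19: I5 RO
cycle 24: I5 EX
cycle 25: I5 WR R6

cycle = 17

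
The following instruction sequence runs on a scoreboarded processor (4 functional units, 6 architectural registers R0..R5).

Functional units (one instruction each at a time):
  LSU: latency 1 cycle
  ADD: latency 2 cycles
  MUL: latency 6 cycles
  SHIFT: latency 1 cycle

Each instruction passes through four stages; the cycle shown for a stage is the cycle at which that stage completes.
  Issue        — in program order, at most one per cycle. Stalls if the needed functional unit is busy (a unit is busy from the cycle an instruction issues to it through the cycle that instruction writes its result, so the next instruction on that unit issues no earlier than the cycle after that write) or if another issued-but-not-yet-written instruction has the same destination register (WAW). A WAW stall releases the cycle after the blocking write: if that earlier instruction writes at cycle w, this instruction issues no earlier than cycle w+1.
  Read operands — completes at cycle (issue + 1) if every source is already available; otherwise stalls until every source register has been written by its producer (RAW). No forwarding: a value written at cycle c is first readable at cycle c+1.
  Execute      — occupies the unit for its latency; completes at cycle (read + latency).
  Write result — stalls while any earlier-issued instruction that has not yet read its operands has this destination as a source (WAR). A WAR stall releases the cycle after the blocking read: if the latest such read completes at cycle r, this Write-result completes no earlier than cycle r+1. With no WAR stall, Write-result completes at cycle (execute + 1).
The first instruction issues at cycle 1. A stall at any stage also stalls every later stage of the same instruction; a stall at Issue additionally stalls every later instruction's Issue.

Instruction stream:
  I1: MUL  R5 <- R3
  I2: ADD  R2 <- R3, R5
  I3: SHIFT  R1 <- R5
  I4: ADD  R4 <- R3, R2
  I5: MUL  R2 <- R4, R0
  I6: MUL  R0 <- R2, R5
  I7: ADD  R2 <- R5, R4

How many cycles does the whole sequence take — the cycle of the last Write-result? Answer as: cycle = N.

I1  is:1  ro:2  ex:8  wr:9
I2  is:2  ro:10  ex:12  wr:13  — RAW R5: wait I1 write@9
I3  is:3  ro:10  ex:11  wr:12  — RAW R5: wait I1 write@9
I4  is:14  ro:15  ex:17  wr:18  — struct: ADD busy until I2 writes@13
I5  is:15  ro:19  ex:25  wr:26  — RAW R4: wait I4 write@18
I6  is:27  ro:28  ex:34  wr:35  — struct: MUL busy until I5 writes@26
I7  is:28  ro:29  ex:31  wr:32

cycle = 35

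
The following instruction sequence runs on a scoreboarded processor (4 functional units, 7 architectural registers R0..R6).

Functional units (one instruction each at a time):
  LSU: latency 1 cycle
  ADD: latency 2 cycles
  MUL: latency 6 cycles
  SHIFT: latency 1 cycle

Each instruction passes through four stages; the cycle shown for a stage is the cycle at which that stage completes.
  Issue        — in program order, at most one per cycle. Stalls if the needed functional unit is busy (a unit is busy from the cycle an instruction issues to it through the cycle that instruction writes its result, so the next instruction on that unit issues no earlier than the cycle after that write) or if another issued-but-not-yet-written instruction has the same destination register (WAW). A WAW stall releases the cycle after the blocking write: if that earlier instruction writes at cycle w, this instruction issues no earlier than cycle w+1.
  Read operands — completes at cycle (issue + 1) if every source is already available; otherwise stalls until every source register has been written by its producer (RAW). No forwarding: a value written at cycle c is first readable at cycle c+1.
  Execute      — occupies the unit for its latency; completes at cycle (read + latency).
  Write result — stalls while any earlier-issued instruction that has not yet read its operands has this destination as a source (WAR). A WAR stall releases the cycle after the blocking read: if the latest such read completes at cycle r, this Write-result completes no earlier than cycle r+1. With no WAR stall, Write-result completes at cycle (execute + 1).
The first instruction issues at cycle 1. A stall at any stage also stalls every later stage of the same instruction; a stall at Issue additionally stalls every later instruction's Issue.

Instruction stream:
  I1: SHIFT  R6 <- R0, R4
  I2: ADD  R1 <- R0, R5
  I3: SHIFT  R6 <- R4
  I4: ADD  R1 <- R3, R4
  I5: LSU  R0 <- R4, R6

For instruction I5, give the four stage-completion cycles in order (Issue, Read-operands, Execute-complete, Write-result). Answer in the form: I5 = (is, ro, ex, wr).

[1] issue I1 (SHIFT)
[2] I1 read-ops; issue I2 (ADD)
[3] I1 finished on SHIFT; I2 read-ops
[4] I1→R6
[5] I2 finished on ADD; issue I3 (SHIFT)
[6] I2→R1; I3 read-ops
[7] I3 finished on SHIFT; issue I4 (ADD)
[8] I3→R6; I4 read-ops; issue I5 (LSU)
[9] I5 read-ops
[10] I4 finished on ADD; I5 finished on LSU
[11] I4→R1; I5→R0

I5 = (8, 9, 10, 11)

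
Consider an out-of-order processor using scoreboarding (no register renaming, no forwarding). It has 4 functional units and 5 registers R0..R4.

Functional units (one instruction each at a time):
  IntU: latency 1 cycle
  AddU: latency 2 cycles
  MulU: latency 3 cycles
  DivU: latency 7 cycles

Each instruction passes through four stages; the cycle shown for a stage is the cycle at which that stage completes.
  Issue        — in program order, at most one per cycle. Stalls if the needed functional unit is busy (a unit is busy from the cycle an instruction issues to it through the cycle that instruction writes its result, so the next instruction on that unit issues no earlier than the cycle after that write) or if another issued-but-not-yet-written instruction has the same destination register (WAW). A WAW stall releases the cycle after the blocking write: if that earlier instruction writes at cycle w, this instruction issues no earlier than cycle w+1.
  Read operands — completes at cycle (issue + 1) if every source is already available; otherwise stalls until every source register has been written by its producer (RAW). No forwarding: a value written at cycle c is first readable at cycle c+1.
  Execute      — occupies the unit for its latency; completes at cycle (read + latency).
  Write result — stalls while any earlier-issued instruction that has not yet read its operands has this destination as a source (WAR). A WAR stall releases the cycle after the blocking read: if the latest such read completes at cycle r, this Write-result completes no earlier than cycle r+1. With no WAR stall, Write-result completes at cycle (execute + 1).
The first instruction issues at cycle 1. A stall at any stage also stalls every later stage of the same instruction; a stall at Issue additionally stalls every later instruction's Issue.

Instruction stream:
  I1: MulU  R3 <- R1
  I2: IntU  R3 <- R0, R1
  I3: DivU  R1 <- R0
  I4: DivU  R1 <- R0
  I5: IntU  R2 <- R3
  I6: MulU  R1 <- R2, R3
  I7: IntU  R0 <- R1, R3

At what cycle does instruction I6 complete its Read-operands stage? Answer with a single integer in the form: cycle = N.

cycle = 29

[I1] 1/2/5/6
[I2] 7/8/9/10  (WAW R3: wait I1 write@6)
[I3] 8/9/16/17
[I4] 18/19/26/27  (struct: DivU busy until I3 writes@17)
[I5] 19/20/21/22
[I6] 28/29/32/33  (WAW R1: wait I4 write@27)
[I7] 29/34/35/36  (RAW R1: wait I6 write@33)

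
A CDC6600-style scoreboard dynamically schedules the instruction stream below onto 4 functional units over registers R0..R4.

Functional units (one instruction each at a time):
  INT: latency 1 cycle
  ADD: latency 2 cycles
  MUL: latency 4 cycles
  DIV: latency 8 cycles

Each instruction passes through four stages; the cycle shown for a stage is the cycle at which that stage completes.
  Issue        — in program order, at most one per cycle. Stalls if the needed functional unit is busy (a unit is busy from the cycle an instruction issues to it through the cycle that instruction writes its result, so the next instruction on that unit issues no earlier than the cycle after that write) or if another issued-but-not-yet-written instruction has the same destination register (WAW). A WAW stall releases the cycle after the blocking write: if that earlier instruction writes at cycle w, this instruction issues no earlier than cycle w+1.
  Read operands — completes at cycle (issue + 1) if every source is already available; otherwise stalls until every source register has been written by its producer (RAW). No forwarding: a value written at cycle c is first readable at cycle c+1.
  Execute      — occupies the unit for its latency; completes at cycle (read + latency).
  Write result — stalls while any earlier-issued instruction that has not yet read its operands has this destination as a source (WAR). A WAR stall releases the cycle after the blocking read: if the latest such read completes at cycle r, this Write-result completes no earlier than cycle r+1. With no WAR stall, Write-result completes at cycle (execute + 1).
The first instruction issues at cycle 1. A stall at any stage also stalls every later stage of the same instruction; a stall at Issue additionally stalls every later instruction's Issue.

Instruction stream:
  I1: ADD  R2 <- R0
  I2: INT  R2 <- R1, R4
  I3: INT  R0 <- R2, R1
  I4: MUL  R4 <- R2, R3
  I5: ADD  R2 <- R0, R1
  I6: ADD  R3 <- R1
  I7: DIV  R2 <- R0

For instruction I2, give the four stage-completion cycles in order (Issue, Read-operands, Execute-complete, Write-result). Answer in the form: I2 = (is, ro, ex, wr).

t=1  I1→ADD
t=2  I1 RO
t=4  I1 EX
t=5  I1 WR R2
t=6  I2→INT
t=7  I2 RO
t=8  I2 EX
t=9  I2 WR R2
t=10  I3→INT
t=11  I3 RO; I4→MUL
t=12  I3 EX; I4 RO; I5→ADD
t=13  I3 WR R0
t=14  I5 RO
t=16  I4 EX; I5 EX
t=17  I4 WR R4; I5 WR R2
t=18  I6→ADD
t=19  I6 RO; I7→DIV
t=20  I7 RO
t=21  I6 EX
t=22  I6 WR R3
t=28  I7 EX
t=29  I7 WR R2

I2 = (6, 7, 8, 9)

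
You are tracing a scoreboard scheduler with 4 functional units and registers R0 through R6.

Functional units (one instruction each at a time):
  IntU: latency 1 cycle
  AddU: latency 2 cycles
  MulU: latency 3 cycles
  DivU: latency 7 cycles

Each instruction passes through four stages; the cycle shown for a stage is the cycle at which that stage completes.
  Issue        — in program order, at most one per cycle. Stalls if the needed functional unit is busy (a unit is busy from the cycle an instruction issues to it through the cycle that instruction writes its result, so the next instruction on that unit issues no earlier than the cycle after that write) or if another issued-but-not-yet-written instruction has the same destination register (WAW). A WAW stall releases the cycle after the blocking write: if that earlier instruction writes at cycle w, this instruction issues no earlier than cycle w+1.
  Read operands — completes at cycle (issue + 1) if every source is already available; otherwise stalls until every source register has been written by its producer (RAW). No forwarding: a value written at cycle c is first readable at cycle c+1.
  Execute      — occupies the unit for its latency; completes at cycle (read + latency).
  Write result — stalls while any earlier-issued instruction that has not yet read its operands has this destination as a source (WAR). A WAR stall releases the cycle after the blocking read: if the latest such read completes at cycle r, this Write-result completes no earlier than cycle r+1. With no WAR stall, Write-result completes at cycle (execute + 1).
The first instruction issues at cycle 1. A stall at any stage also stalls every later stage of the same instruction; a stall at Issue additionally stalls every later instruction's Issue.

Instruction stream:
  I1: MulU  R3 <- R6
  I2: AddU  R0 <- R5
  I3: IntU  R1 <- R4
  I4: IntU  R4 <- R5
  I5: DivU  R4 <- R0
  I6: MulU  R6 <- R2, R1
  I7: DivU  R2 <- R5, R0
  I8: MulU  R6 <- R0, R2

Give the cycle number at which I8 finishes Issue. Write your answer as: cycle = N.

I1 -> (1, 2, 5, 6)
I2 -> (2, 3, 5, 6)
I3 -> (3, 4, 5, 6)
I4 -> (7, 8, 9, 10)  // struct: IntU busy until I3 writes@6
I5 -> (11, 12, 19, 20)  // WAW R4: wait I4 write@10
I6 -> (12, 13, 16, 17)
I7 -> (21, 22, 29, 30)  // struct: DivU busy until I5 writes@20
I8 -> (22, 31, 34, 35)  // RAW R2: wait I7 write@30

cycle = 22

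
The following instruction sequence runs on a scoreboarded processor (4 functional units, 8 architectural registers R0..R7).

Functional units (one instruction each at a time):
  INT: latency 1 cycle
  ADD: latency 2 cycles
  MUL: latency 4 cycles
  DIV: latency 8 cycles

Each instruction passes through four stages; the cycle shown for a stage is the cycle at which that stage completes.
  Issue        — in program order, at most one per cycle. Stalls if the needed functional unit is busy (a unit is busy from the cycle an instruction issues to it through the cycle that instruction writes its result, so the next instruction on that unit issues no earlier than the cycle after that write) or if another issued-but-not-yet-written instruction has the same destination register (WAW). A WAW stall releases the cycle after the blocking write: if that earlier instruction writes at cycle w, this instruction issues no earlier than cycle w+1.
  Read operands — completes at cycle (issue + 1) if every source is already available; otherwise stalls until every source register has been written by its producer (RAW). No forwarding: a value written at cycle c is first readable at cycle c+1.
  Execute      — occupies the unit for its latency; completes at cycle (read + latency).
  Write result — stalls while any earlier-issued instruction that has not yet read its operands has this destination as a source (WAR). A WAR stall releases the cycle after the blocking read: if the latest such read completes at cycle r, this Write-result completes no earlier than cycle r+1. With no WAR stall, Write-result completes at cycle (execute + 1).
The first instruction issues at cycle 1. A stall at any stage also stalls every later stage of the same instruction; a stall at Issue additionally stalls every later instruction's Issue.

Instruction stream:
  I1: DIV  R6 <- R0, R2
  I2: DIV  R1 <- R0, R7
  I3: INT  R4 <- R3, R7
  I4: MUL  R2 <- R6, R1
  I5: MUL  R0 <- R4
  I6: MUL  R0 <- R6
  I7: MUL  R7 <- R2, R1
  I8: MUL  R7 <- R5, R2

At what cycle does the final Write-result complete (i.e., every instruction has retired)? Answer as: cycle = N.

cycle = 56

I1  is:1  ro:2  ex:10  wr:11
I2  is:12  ro:13  ex:21  wr:22  — struct: DIV busy until I1 writes@11
I3  is:13  ro:14  ex:15  wr:16
I4  is:14  ro:23  ex:27  wr:28  — RAW R1: wait I2 write@22
I5  is:29  ro:30  ex:34  wr:35  — struct: MUL busy until I4 writes@28
I6  is:36  ro:37  ex:41  wr:42  — struct: MUL busy until I5 writes@35
I7  is:43  ro:44  ex:48  wr:49  — struct: MUL busy until I6 writes@42
I8  is:50  ro:51  ex:55  wr:56  — struct: MUL busy until I7 writes@49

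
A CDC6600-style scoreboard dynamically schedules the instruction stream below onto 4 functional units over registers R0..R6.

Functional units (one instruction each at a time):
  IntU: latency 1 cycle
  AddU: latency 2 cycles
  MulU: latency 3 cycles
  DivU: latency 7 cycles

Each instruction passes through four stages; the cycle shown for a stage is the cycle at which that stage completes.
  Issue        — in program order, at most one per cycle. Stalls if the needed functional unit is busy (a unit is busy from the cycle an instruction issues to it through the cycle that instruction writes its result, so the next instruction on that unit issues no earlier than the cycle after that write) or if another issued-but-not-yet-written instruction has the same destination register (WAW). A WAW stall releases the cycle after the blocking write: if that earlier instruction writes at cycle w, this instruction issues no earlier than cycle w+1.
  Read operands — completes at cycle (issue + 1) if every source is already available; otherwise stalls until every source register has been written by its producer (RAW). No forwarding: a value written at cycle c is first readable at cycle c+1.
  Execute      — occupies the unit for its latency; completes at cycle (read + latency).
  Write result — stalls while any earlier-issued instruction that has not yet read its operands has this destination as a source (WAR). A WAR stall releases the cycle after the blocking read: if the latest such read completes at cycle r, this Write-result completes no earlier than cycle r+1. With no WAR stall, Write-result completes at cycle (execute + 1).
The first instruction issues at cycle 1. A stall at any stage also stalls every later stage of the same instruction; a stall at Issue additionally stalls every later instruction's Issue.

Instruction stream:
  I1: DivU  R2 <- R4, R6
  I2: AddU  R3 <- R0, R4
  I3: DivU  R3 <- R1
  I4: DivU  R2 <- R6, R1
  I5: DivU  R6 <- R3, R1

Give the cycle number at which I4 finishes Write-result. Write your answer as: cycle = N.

cycle = 30

  I1 | 1 | 2 | 9 | 10
  I2 | 2 | 3 | 5 | 6
  I3 | 11 | 12 | 19 | 20   struct: DivU busy until I1 writes@10
  I4 | 21 | 22 | 29 | 30   struct: DivU busy until I3 writes@20
  I5 | 31 | 32 | 39 | 40   struct: DivU busy until I4 writes@30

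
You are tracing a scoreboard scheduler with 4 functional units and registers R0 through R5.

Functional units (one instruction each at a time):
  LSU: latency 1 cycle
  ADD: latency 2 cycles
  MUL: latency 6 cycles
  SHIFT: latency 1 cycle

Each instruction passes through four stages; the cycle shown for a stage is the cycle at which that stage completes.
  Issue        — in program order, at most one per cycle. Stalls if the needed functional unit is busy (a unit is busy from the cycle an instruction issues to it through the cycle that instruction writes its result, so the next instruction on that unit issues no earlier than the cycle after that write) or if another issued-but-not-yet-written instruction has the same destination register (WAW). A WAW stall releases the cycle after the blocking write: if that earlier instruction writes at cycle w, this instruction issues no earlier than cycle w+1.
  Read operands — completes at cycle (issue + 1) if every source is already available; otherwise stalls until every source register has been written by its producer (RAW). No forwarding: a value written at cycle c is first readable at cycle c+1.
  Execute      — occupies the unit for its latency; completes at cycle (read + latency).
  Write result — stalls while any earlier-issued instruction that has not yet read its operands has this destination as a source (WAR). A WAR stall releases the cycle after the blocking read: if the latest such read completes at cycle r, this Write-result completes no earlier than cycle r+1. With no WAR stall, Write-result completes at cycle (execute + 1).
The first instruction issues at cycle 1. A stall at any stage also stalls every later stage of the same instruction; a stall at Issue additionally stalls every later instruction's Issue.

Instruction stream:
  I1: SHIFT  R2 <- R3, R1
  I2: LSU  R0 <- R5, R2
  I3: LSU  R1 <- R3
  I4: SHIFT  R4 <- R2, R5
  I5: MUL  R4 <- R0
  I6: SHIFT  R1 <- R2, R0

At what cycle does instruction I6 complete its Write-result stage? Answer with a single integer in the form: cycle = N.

cycle = 17

  I1 | 1 | 2 | 3 | 4
  I2 | 2 | 5 | 6 | 7   RAW R2: wait I1 write@4
  I3 | 8 | 9 | 10 | 11   struct: LSU busy until I2 writes@7
  I4 | 9 | 10 | 11 | 12
  I5 | 13 | 14 | 20 | 21   WAW R4: wait I4 write@12
  I6 | 14 | 15 | 16 | 17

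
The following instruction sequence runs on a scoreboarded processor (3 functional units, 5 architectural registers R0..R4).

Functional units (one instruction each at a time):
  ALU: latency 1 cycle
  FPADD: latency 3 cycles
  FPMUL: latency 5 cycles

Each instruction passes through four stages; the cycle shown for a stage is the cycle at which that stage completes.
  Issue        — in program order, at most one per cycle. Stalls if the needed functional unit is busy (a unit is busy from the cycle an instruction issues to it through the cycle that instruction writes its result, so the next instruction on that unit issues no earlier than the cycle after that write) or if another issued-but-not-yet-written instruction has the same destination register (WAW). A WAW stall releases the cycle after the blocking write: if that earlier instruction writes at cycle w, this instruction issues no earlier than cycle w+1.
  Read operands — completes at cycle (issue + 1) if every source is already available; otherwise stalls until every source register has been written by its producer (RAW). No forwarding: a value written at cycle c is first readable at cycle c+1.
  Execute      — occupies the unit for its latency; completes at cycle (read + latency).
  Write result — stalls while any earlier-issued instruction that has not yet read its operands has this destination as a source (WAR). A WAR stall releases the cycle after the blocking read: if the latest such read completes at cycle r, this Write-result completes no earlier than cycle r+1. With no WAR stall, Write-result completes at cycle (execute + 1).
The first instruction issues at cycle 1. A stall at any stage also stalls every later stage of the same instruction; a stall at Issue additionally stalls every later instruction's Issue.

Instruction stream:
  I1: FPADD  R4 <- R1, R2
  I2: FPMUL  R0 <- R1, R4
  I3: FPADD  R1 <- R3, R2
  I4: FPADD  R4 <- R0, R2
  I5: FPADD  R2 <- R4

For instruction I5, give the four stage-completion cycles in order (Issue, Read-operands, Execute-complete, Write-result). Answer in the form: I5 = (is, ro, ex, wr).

cycle 1: I1 issues→FPADD
cycle 2: I1 reads, I2 issues→FPMUL
cycle 5: I1 exec-done
cycle 6: I1 writes R4
cycle 7: I2 reads, I3 issues→FPADD
cycle 8: I3 reads
cycle 11: I3 exec-done
cycle 12: I2 exec-done, I3 writes R1
cycle 13: I2 writes R0, I4 issues→FPADD
cycle 14: I4 reads
cycle 17: I4 exec-done
cycle 18: I4 writes R4
cycle 19: I5 issues→FPADD
cycle 20: I5 reads
cycle 23: I5 exec-done
cycle 24: I5 writes R2

I5 = (19, 20, 23, 24)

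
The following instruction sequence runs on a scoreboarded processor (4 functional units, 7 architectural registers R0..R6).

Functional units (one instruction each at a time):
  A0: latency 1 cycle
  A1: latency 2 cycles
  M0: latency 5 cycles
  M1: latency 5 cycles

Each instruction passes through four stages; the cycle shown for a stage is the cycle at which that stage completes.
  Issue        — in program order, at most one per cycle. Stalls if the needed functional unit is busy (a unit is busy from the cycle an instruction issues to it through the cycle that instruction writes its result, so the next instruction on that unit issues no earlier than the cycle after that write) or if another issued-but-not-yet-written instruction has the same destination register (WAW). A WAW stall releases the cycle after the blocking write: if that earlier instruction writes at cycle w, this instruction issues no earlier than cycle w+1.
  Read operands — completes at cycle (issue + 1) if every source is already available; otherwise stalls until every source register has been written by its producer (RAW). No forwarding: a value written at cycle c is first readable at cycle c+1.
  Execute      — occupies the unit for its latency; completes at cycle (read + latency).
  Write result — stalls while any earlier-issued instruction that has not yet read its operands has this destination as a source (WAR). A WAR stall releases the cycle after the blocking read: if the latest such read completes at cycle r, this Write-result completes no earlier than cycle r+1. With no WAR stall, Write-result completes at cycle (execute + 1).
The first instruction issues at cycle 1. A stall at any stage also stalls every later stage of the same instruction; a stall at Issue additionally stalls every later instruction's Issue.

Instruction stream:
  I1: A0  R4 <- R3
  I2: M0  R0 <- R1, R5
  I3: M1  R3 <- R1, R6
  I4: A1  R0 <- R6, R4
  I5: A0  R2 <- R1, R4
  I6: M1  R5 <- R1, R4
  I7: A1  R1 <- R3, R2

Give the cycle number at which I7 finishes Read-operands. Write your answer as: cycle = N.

cycle = 16

[1] I1 dispatched to A0
[2] I1 operands ready; I2 dispatched to M0
[3] I1 complete; I2 operands ready; I3 dispatched to M1
[4] R4←I1; I3 operands ready
[8] I2 complete
[9] R0←I2; I3 complete
[10] R3←I3; I4 dispatched to A1
[11] I4 operands ready; I5 dispatched to A0
[12] I5 operands ready; I6 dispatched to M1
[13] I4 complete; I5 complete; I6 operands ready
[14] R0←I4; R2←I5
[15] I7 dispatched to A1
[16] I7 operands ready
[18] I6 complete; I7 complete
[19] R5←I6; R1←I7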